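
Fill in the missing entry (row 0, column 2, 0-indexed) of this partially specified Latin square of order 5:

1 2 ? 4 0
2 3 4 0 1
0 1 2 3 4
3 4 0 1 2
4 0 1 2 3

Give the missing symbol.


Row 0 contains symbols [0, 1, 2, 4] — missing [3].
Column 2 contains symbols [0, 1, 2, 4] — missing [3].
The missing symbol must appear in both missing sets; intersection = [3].
Therefore the hidden value is 3.

Missing value = 3.


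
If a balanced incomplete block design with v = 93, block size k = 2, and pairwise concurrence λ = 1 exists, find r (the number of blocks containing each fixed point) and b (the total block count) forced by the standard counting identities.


Any 2-(v, k, λ) BIBD satisfies two necessary conditions:
  (i)  Each point sits in r blocks, and counting incidences through any fixed point gives r(k − 1) = λ(v − 1), so r = λ(v − 1)/(k − 1).
  (ii) Total incidences bk = vr, so b = vr/k.
Step 1: r = λ(v − 1)/(k − 1) = 1·(93 − 1)/(2 − 1) = 1·92/1 = 92/1 = 92.
Step 2: b = vr/k = 93·92/2 = 8556/2 = 4278.
Check integrality: r = 92 ∈ Z ✓, b = 4278 ∈ Z ✓.
(These identities are necessary conditions: they determine r and b for any design with these parameters, but do not by themselves prove that one exists.)

r = 92, b = 4278.


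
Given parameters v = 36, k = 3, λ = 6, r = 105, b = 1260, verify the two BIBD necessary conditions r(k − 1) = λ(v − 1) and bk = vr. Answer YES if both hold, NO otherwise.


Condition (i): r(k − 1) = 105·2 = 210; λ(v − 1) = 6·35 = 210. Match? YES.
Condition (ii): bk = 1260·3 = 3780; vr = 36·105 = 3780. Match? YES.
Both conditions hold? YES.

YES


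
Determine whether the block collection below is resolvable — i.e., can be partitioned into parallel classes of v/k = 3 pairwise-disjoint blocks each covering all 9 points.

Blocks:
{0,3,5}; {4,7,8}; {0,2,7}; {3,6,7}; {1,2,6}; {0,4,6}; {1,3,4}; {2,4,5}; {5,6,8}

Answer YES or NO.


v = 9, block size k = 3, number of blocks = 9.
For resolvability, blocks must partition into parallel classes of size v/k = 3.
Total blocks must therefore be a multiple of 3: 9 = 3·3 + 0 ⇒ divisible ✓.
Consider block {3,6,7}. The only other block(s) in the collection disjoint from it are {2,4,5} — just 1 block(s). Any parallel class containing {3,6,7} would need 2 other blocks each disjoint from it, so no parallel class of size 3 can contain {3,6,7}.
Since every block must belong to some parallel class in a resolution, the collection cannot be partitioned into parallel classes.
Resolvable? NO.

NO


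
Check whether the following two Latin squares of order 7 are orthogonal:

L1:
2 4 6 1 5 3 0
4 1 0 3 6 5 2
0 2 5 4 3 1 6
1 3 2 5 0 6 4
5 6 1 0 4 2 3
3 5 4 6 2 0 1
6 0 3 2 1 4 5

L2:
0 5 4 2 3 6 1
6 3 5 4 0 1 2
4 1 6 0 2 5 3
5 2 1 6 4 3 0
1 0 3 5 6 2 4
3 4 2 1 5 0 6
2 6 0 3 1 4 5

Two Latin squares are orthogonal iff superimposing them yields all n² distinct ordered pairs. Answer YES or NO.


Form the n² = 49 superimposed pairs (L1[i][j], L2[i][j]), row by row (rows and columns indexed from 0):
row 0: (2,0) (4,5) (6,4) (1,2) (5,3) (3,6) (0,1)
row 1: (4,6) (1,3) (0,5) (3,4) (6,0) (5,1) (2,2)
row 2: (0,4) (2,1) (5,6) (4,0) (3,2) (1,5) (6,3)
row 3: (1,5) (3,2) (2,1) (5,6) (0,4) (6,3) (4,0)
row 4: (5,1) (6,0) (1,3) (0,5) (4,6) (2,2) (3,4)
row 5: (3,3) (5,4) (4,2) (6,1) (2,5) (0,0) (1,6)
row 6: (6,2) (0,6) (3,0) (2,3) (1,1) (4,4) (5,5)
Orthogonality requires all 49 pairs distinct.
But the pair (1,5) repeats: cell (2,5) has L1 = 1, L2 = 5, and cell (3,0) has L1 = 1, L2 = 5.
A repeated pair means some other pair never occurs (only 35 distinct pairs out of 49), so the squares are not orthogonal.
Conclusion: NO.

NO


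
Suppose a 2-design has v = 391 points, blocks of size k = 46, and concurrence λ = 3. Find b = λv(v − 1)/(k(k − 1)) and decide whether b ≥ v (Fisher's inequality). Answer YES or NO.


b = λv(v − 1)/(k(k − 1)) = 3·391·390/(46·45) = 457470/2070 = 221.
Compare with v = 391: b < v, so Fisher's inequality fails.

NO


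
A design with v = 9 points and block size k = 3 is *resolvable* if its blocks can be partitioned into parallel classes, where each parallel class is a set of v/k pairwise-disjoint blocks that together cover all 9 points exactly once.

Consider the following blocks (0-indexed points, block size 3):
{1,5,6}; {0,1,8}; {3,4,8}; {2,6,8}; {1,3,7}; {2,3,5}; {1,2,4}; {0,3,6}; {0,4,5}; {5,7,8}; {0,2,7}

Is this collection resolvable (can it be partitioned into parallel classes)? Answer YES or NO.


v = 9, block size k = 3, number of blocks = 11.
For resolvability, blocks must partition into parallel classes of size v/k = 3.
Total blocks must therefore be a multiple of 3: 11 = 3·3 + 2 ⇒ not divisible ✗.
Resolvable? NO.

NO


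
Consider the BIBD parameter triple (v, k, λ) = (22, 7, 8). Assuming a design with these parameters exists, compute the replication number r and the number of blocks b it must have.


Any 2-(v, k, λ) BIBD satisfies two necessary conditions:
  (i)  Each point sits in r blocks, and counting incidences through any fixed point gives r(k − 1) = λ(v − 1), so r = λ(v − 1)/(k − 1).
  (ii) Total incidences bk = vr, so b = vr/k.
Step 1: r = λ(v − 1)/(k − 1) = 8·(22 − 1)/(7 − 1) = 8·21/6 = 168/6 = 28.
Step 2: b = vr/k = 22·28/7 = 616/7 = 88.
Check integrality: r = 28 ∈ Z ✓, b = 88 ∈ Z ✓.
(These identities are necessary conditions: they determine r and b for any design with these parameters, but do not by themselves prove that one exists.)

r = 28, b = 88.


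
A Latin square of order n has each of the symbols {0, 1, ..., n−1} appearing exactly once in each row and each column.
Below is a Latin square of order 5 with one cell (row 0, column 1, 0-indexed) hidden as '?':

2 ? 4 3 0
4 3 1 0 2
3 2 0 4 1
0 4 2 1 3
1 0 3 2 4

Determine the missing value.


Row 0 contains symbols [0, 2, 3, 4] — missing [1].
Column 1 contains symbols [0, 2, 3, 4] — missing [1].
The missing symbol must appear in both missing sets; intersection = [1].
Therefore the hidden value is 1.

Missing value = 1.


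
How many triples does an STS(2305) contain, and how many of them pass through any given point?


An STS(v) is a 2-(v, 3, 1) BIBD: block size k = 3, λ = 1.
Replication: r(k − 1) = λ(v − 1) ⇒ r·2 = 2305 − 1 = 2304 ⇒ r = 1152.
Block count: b = v(v − 1)/6 = 2305·2304/6 = 5310720/6 = 885120.
(Check via bk = vr: 885120·3 = 2655360 = 2305·1152 = 2655360 ✓.)

r = 1152, b = 885120.


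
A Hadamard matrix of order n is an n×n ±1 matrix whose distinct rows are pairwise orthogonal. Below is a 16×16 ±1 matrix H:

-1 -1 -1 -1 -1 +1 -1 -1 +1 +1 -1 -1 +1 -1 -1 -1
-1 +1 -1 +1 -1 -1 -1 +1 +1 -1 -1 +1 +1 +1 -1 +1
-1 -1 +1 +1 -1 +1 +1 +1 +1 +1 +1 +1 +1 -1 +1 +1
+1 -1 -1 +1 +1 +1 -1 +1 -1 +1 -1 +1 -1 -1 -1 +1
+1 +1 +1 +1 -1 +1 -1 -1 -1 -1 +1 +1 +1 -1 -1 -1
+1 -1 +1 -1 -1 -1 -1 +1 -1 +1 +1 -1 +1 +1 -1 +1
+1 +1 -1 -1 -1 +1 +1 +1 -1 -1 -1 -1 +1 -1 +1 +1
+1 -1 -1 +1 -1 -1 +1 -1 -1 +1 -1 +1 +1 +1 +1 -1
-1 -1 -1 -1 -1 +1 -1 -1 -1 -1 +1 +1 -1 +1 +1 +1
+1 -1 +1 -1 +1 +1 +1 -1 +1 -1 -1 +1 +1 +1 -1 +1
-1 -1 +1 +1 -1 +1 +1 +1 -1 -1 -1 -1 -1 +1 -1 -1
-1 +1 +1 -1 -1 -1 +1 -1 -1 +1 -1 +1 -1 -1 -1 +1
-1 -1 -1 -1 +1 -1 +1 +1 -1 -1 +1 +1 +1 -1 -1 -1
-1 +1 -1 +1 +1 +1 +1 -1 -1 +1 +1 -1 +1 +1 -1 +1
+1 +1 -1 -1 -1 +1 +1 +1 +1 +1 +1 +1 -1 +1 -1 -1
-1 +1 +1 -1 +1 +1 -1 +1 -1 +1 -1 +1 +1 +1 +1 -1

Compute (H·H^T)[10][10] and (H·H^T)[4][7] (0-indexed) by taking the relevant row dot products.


Row 4 of H: [1, 1, 1, 1, -1, 1, -1, -1, -1, -1, 1, 1, 1, -1, -1, -1].
Row 7 of H: [1, -1, -1, 1, -1, -1, 1, -1, -1, 1, -1, 1, 1, 1, 1, -1].
Row 10 of H: [-1, -1, 1, 1, -1, 1, 1, 1, -1, -1, -1, -1, -1, 1, -1, -1].
(H·H^T)[10][10] = Σ_j H[10][j]·H[10][j] = (-1)² + (-1)² + (1)² + (1)² + (-1)² + (1)² + (1)² + (1)² + (-1)² + (-1)² + (-1)² + (-1)² + (-1)² + (1)² + (-1)² + (-1)² = 1 + 1 + 1 + 1 + 1 + 1 + 1 + 1 + 1 + 1 + 1 + 1 + 1 + 1 + 1 + 1 = 16.
(H·H^T)[4][7] = Σ_j H[4][j]·H[7][j] = (1)·(1) + (1)·(-1) + (1)·(-1) + (1)·(1) + (-1)·(-1) + (1)·(-1) + (-1)·(1) + (-1)·(-1) + (-1)·(-1) + (-1)·(1) + (1)·(-1) + (1)·(1) + (1)·(1) + (-1)·(1) + (-1)·(1) + (-1)·(-1) = 1 + -1 + -1 + 1 + 1 + -1 + -1 + 1 + 1 + -1 + -1 + 1 + 1 + -1 + -1 + 1 = 0.
So rows 4 and 7 are orthogonal; the diagonal entry equals n = 16.

(10,10) entry = 16; (4,7) entry = 0.


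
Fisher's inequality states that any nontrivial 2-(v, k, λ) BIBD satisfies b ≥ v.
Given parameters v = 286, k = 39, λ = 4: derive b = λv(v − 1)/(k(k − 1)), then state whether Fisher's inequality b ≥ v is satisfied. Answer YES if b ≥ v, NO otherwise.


b = λv(v − 1)/(k(k − 1)) = 4·286·285/(39·38) = 326040/1482 = 220.
Compare with v = 286: b < v, so Fisher's inequality fails.

NO


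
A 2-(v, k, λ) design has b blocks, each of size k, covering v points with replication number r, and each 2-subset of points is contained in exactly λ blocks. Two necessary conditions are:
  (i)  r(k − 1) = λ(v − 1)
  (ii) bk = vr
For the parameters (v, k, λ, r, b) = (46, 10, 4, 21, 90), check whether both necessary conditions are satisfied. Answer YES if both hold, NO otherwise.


Condition (i): r(k − 1) = 21·9 = 189; λ(v − 1) = 4·45 = 180. Match? NO.
Condition (ii): bk = 90·10 = 900; vr = 46·21 = 966. Match? NO.
Both conditions hold? NO.

NO


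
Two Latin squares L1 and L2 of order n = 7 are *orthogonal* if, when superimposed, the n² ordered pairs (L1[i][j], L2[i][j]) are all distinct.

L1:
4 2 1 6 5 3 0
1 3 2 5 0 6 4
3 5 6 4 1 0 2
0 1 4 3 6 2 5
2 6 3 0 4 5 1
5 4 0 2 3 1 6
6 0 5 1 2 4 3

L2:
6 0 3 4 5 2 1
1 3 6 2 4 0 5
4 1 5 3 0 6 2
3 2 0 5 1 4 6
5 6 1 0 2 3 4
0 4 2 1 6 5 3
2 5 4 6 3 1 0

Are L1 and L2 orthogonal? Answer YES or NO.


Form the n² = 49 superimposed pairs (L1[i][j], L2[i][j]), row by row (rows and columns indexed from 0):
row 0: (4,6) (2,0) (1,3) (6,4) (5,5) (3,2) (0,1)
row 1: (1,1) (3,3) (2,6) (5,2) (0,4) (6,0) (4,5)
row 2: (3,4) (5,1) (6,5) (4,3) (1,0) (0,6) (2,2)
row 3: (0,3) (1,2) (4,0) (3,5) (6,1) (2,4) (5,6)
row 4: (2,5) (6,6) (3,1) (0,0) (4,2) (5,3) (1,4)
row 5: (5,0) (4,4) (0,2) (2,1) (3,6) (1,5) (6,3)
row 6: (6,2) (0,5) (5,4) (1,6) (2,3) (4,1) (3,0)
Orthogonality requires all 49 pairs distinct.
Check by first coordinate: for each symbol s of L1, list the L2 entries in the n cells where L1 = s; they must all differ.
  L1 = 0: L2 entries (in reading order) 1, 4, 6, 3, 0, 2, 5 — all 7 distinct ✓
  L1 = 1: L2 entries (in reading order) 3, 1, 0, 2, 4, 5, 6 — all 7 distinct ✓
  L1 = 2: L2 entries (in reading order) 0, 6, 2, 4, 5, 1, 3 — all 7 distinct ✓
  L1 = 3: L2 entries (in reading order) 2, 3, 4, 5, 1, 6, 0 — all 7 distinct ✓
  L1 = 4: L2 entries (in reading order) 6, 5, 3, 0, 2, 4, 1 — all 7 distinct ✓
  L1 = 5: L2 entries (in reading order) 5, 2, 1, 6, 3, 0, 4 — all 7 distinct ✓
  L1 = 6: L2 entries (in reading order) 4, 0, 5, 1, 6, 3, 2 — all 7 distinct ✓
Every symbol of L1 meets every symbol of L2 exactly once, so all 49 pairs are distinct (49 of 49).
Conclusion: YES.

YES


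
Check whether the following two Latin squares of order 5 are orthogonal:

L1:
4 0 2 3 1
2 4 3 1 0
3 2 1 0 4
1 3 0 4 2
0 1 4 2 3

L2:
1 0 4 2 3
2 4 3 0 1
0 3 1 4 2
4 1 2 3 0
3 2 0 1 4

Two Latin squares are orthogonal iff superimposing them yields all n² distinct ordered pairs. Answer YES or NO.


Form the n² = 25 superimposed pairs (L1[i][j], L2[i][j]), row by row (rows and columns indexed from 0):
row 0: (4,1) (0,0) (2,4) (3,2) (1,3)
row 1: (2,2) (4,4) (3,3) (1,0) (0,1)
row 2: (3,0) (2,3) (1,1) (0,4) (4,2)
row 3: (1,4) (3,1) (0,2) (4,3) (2,0)
row 4: (0,3) (1,2) (4,0) (2,1) (3,4)
Orthogonality requires all 25 pairs distinct.
Check by first coordinate: for each symbol s of L1, list the L2 entries in the n cells where L1 = s; they must all differ.
  L1 = 0: L2 entries (in reading order) 0, 1, 4, 2, 3 — all 5 distinct ✓
  L1 = 1: L2 entries (in reading order) 3, 0, 1, 4, 2 — all 5 distinct ✓
  L1 = 2: L2 entries (in reading order) 4, 2, 3, 0, 1 — all 5 distinct ✓
  L1 = 3: L2 entries (in reading order) 2, 3, 0, 1, 4 — all 5 distinct ✓
  L1 = 4: L2 entries (in reading order) 1, 4, 2, 3, 0 — all 5 distinct ✓
Every symbol of L1 meets every symbol of L2 exactly once, so all 25 pairs are distinct (25 of 25).
Conclusion: YES.

YES


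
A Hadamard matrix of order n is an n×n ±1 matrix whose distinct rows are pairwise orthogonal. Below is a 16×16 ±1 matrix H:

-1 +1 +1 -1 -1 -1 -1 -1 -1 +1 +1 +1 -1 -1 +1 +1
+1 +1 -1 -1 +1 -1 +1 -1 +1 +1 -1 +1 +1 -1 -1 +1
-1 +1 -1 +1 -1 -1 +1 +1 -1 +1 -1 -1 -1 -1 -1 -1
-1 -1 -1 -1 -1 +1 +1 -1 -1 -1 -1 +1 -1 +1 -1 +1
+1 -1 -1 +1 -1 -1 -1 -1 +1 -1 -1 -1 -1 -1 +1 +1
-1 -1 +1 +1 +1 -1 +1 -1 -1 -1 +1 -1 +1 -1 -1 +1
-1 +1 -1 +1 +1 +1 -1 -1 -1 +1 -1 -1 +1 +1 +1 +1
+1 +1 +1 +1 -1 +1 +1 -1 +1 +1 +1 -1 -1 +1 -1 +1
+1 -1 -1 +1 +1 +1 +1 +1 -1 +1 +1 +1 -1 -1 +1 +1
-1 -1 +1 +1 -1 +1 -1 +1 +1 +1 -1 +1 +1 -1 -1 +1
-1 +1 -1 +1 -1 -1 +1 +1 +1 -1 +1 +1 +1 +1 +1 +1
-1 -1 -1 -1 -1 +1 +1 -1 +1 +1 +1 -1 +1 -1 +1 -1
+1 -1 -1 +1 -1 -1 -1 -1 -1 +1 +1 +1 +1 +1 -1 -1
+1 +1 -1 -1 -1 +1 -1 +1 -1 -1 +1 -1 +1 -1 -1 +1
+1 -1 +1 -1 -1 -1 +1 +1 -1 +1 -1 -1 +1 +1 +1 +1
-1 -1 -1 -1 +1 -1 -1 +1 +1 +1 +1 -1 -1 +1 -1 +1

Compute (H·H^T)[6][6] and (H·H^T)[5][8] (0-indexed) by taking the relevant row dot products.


Row 5 of H: [-1, -1, 1, 1, 1, -1, 1, -1, -1, -1, 1, -1, 1, -1, -1, 1].
Row 6 of H: [-1, 1, -1, 1, 1, 1, -1, -1, -1, 1, -1, -1, 1, 1, 1, 1].
Row 8 of H: [1, -1, -1, 1, 1, 1, 1, 1, -1, 1, 1, 1, -1, -1, 1, 1].
(H·H^T)[6][6] = Σ_j H[6][j]·H[6][j] = (-1)² + (1)² + (-1)² + (1)² + (1)² + (1)² + (-1)² + (-1)² + (-1)² + (1)² + (-1)² + (-1)² + (1)² + (1)² + (1)² + (1)² = 1 + 1 + 1 + 1 + 1 + 1 + 1 + 1 + 1 + 1 + 1 + 1 + 1 + 1 + 1 + 1 = 16.
(H·H^T)[5][8] = Σ_j H[5][j]·H[8][j] = (-1)·(1) + (-1)·(-1) + (1)·(-1) + (1)·(1) + (1)·(1) + (-1)·(1) + (1)·(1) + (-1)·(1) + (-1)·(-1) + (-1)·(1) + (1)·(1) + (-1)·(1) + (1)·(-1) + (-1)·(-1) + (-1)·(1) + (1)·(1) = -1 + 1 + -1 + 1 + 1 + -1 + 1 + -1 + 1 + -1 + 1 + -1 + -1 + 1 + -1 + 1 = 0.
So rows 5 and 8 are orthogonal; the diagonal entry equals n = 16.

(6,6) entry = 16; (5,8) entry = 0.


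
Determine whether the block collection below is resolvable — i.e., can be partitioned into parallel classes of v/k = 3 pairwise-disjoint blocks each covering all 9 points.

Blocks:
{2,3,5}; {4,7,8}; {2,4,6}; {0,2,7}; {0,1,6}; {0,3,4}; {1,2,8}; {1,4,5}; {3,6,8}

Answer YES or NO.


v = 9, block size k = 3, number of blocks = 9.
For resolvability, blocks must partition into parallel classes of size v/k = 3.
Total blocks must therefore be a multiple of 3: 9 = 3·3 + 0 ⇒ divisible ✓.
Consider block {2,4,6}. It intersects every other block in the collection, so no parallel class of size 3 can contain it.
Since every block must belong to some parallel class in a resolution, the collection cannot be partitioned into parallel classes.
Resolvable? NO.

NO


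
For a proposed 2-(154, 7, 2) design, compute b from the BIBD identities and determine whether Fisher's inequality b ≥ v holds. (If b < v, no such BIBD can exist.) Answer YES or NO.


b = λv(v − 1)/(k(k − 1)) = 2·154·153/(7·6) = 47124/42 = 1122.
Compare with v = 154: b ≥ v, so Fisher's inequality holds.

YES


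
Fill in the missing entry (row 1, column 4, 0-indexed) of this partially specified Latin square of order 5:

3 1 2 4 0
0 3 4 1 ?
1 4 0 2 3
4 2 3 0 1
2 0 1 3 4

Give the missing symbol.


Row 1 contains symbols [0, 1, 3, 4] — missing [2].
Column 4 contains symbols [0, 1, 3, 4] — missing [2].
The missing symbol must appear in both missing sets; intersection = [2].
Therefore the hidden value is 2.

Missing value = 2.


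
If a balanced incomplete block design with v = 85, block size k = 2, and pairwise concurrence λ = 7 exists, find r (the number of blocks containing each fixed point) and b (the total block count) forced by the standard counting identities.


Any 2-(v, k, λ) BIBD satisfies two necessary conditions:
  (i)  Each point sits in r blocks, and counting incidences through any fixed point gives r(k − 1) = λ(v − 1), so r = λ(v − 1)/(k − 1).
  (ii) Total incidences bk = vr, so b = vr/k.
Step 1: r = λ(v − 1)/(k − 1) = 7·(85 − 1)/(2 − 1) = 7·84/1 = 588/1 = 588.
Step 2: b = vr/k = 85·588/2 = 49980/2 = 24990.
Check integrality: r = 588 ∈ Z ✓, b = 24990 ∈ Z ✓.
(These identities are necessary conditions: they determine r and b for any design with these parameters, but do not by themselves prove that one exists.)

r = 588, b = 24990.


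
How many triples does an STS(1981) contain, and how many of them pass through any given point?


An STS(v) is a 2-(v, 3, 1) BIBD: block size k = 3, λ = 1.
Replication: r(k − 1) = λ(v − 1) ⇒ r·2 = 1981 − 1 = 1980 ⇒ r = 990.
Block count: b = v(v − 1)/6 = 1981·1980/6 = 3922380/6 = 653730.
(Check via bk = vr: 653730·3 = 1961190 = 1981·990 = 1961190 ✓.)

r = 990, b = 653730.


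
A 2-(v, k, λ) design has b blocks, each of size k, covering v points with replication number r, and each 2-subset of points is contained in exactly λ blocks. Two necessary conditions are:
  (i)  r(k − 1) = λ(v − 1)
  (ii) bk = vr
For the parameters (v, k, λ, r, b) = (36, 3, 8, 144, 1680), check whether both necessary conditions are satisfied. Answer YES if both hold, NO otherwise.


Condition (i): r(k − 1) = 144·2 = 288; λ(v − 1) = 8·35 = 280. Match? NO.
Condition (ii): bk = 1680·3 = 5040; vr = 36·144 = 5184. Match? NO.
Both conditions hold? NO.

NO


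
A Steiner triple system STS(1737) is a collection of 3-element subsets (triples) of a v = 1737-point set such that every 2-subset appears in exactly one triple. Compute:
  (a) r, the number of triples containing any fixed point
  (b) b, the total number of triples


An STS(v) is a 2-(v, 3, 1) BIBD: block size k = 3, λ = 1.
Replication: r(k − 1) = λ(v − 1) ⇒ r·2 = 1737 − 1 = 1736 ⇒ r = 868.
Block count: bk = vr ⇒ b·3 = 1737·868 = 1507716 ⇒ b = 502572.

r = 868, b = 502572.


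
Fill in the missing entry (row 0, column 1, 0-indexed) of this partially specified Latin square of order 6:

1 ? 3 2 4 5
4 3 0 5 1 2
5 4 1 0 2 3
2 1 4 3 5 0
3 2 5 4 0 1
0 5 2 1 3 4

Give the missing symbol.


Row 0 contains symbols [1, 2, 3, 4, 5] — missing [0].
Column 1 contains symbols [1, 2, 3, 4, 5] — missing [0].
The missing symbol must appear in both missing sets; intersection = [0].
Therefore the hidden value is 0.

Missing value = 0.


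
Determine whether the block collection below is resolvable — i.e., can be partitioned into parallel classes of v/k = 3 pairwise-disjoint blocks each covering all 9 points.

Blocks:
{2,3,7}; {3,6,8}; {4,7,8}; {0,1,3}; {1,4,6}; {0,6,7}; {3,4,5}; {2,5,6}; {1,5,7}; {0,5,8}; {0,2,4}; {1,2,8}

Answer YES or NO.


v = 9, block size k = 3, number of blocks = 12.
For resolvability, blocks must partition into parallel classes of size v/k = 3.
Total blocks must therefore be a multiple of 3: 12 = 3·4 + 0 ⇒ divisible ✓.
Greedy packing gives 4 candidate class(es). Each should be a full parallel class (size 3, covers all 9 points).
  Class 1 (3 blocks): {2,3,7}; {1,4,6}; {0,5,8}. Points covered: [0, 1, 2, 3, 4, 5, 6, 7, 8].
  Class 2 (3 blocks): {3,6,8}; {1,5,7}; {0,2,4}. Points covered: [0, 1, 2, 3, 4, 5, 6, 7, 8].
  Class 3 (3 blocks): {4,7,8}; {0,1,3}; {2,5,6}. Points covered: [0, 1, 2, 3, 4, 5, 6, 7, 8].
  Class 4 (3 blocks): {0,6,7}; {3,4,5}; {1,2,8}. Points covered: [0, 1, 2, 3, 4, 5, 6, 7, 8].
All classes full (size 3)? YES. All classes cover every point? YES.
Resolvable? YES.

YES


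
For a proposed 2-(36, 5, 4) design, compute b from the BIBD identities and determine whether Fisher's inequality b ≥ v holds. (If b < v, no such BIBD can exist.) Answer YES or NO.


r = λ(v − 1)/(k − 1) = 4·35/4 = 35.
b = vr/k = 36·35/5 = 252.
Fisher's inequality: b ≥ v ⇔ 252 ≥ 36? YES.

YES


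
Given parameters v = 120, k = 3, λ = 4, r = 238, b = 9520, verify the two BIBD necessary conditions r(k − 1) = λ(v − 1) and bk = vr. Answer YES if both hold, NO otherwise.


Condition (i): r(k − 1) = 238·2 = 476; λ(v − 1) = 4·119 = 476. Match? YES.
Condition (ii): bk = 9520·3 = 28560; vr = 120·238 = 28560. Match? YES.
Both conditions hold? YES.

YES


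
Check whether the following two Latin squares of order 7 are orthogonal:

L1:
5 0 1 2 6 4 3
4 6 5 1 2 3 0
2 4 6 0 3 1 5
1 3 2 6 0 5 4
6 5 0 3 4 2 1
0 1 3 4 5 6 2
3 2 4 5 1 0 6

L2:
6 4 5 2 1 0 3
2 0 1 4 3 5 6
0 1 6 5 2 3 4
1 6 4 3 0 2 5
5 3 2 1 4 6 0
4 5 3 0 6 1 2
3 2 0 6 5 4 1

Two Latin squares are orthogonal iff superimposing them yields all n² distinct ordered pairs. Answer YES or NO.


Form the n² = 49 superimposed pairs (L1[i][j], L2[i][j]), row by row (rows and columns indexed from 0):
row 0: (5,6) (0,4) (1,5) (2,2) (6,1) (4,0) (3,3)
row 1: (4,2) (6,0) (5,1) (1,4) (2,3) (3,5) (0,6)
row 2: (2,0) (4,1) (6,6) (0,5) (3,2) (1,3) (5,4)
row 3: (1,1) (3,6) (2,4) (6,3) (0,0) (5,2) (4,5)
row 4: (6,5) (5,3) (0,2) (3,1) (4,4) (2,6) (1,0)
row 5: (0,4) (1,5) (3,3) (4,0) (5,6) (6,1) (2,2)
row 6: (3,3) (2,2) (4,0) (5,6) (1,5) (0,4) (6,1)
Orthogonality requires all 49 pairs distinct.
But the pair (0,4) repeats: cell (0,1) has L1 = 0, L2 = 4, and cell (5,0) has L1 = 0, L2 = 4.
A repeated pair means some other pair never occurs (only 35 distinct pairs out of 49), so the squares are not orthogonal.
Conclusion: NO.

NO


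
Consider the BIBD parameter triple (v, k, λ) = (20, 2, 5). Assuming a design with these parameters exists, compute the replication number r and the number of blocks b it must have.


Any 2-(v, k, λ) BIBD satisfies two necessary conditions:
  (i)  Each point sits in r blocks, and counting incidences through any fixed point gives r(k − 1) = λ(v − 1), so r = λ(v − 1)/(k − 1).
  (ii) Total incidences bk = vr, so b = vr/k.
Step 1: r = λ(v − 1)/(k − 1) = 5·(20 − 1)/(2 − 1) = 5·19/1 = 95/1 = 95.
Step 2: b = vr/k = 20·95/2 = 1900/2 = 950.
Check integrality: r = 95 ∈ Z ✓, b = 950 ∈ Z ✓.
(These identities are necessary conditions: they determine r and b for any design with these parameters, but do not by themselves prove that one exists.)

r = 95, b = 950.


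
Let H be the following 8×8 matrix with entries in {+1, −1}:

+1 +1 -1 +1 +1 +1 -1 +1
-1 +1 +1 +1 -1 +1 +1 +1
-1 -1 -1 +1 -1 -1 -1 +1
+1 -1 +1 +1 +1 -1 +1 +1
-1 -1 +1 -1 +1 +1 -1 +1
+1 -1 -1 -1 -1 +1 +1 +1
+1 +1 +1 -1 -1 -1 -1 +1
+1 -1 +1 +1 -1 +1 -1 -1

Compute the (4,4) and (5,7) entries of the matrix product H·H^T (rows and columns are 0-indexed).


Row 4 of H: [-1, -1, 1, -1, 1, 1, -1, 1].
Row 5 of H: [1, -1, -1, -1, -1, 1, 1, 1].
Row 7 of H: [1, -1, 1, 1, -1, 1, -1, -1].
(H·H^T)[4][4] = Σ_j H[4][j]·H[4][j] = (-1)² + (-1)² + (1)² + (-1)² + (1)² + (1)² + (-1)² + (1)² = 1 + 1 + 1 + 1 + 1 + 1 + 1 + 1 = 8.
(H·H^T)[5][7] = Σ_j H[5][j]·H[7][j] = (1)·(1) + (-1)·(-1) + (-1)·(1) + (-1)·(1) + (-1)·(-1) + (1)·(1) + (1)·(-1) + (1)·(-1) = 1 + 1 + -1 + -1 + 1 + 1 + -1 + -1 = 0.
So rows 5 and 7 are orthogonal; the diagonal entry equals n = 8.

(4,4) entry = 8; (5,7) entry = 0.


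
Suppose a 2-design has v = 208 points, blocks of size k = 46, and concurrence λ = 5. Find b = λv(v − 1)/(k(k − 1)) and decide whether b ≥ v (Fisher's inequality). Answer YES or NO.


b = λv(v − 1)/(k(k − 1)) = 5·208·207/(46·45) = 215280/2070 = 104.
Compare with v = 208: b < v, so Fisher's inequality fails.

NO


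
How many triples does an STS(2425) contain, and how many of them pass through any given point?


An STS(v) is a 2-(v, 3, 1) BIBD: block size k = 3, λ = 1.
Replication: r(k − 1) = λ(v − 1) ⇒ r·2 = 2425 − 1 = 2424 ⇒ r = 1212.
Block count: b = v(v − 1)/6 = 2425·2424/6 = 5878200/6 = 979700.

r = 1212, b = 979700.


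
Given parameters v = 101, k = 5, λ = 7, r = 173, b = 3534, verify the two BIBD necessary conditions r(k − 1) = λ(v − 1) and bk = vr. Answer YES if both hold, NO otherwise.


Condition (i): r(k − 1) = 173·4 = 692; λ(v − 1) = 7·100 = 700. Match? NO.
Condition (ii): bk = 3534·5 = 17670; vr = 101·173 = 17473. Match? NO.
Both conditions hold? NO.

NO


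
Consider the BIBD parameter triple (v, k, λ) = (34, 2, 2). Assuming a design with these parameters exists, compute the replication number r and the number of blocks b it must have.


Any 2-(v, k, λ) BIBD satisfies two necessary conditions:
  (i)  Each point sits in r blocks, and counting incidences through any fixed point gives r(k − 1) = λ(v − 1), so r = λ(v − 1)/(k − 1).
  (ii) Total incidences bk = vr, so b = vr/k.
Step 1: r = λ(v − 1)/(k − 1) = 2·(34 − 1)/(2 − 1) = 2·33/1 = 66/1 = 66.
Step 2: b = vr/k = 34·66/2 = 2244/2 = 1122.
Check integrality: r = 66 ∈ Z ✓, b = 1122 ∈ Z ✓.
(These identities are necessary conditions: they determine r and b for any design with these parameters, but do not by themselves prove that one exists.)

r = 66, b = 1122.


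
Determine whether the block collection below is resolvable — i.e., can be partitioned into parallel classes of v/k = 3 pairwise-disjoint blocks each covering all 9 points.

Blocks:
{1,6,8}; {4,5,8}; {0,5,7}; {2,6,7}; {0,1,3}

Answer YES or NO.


v = 9, block size k = 3, number of blocks = 5.
For resolvability, blocks must partition into parallel classes of size v/k = 3.
Total blocks must therefore be a multiple of 3: 5 = 3·1 + 2 ⇒ not divisible ✗.
Resolvable? NO.

NO


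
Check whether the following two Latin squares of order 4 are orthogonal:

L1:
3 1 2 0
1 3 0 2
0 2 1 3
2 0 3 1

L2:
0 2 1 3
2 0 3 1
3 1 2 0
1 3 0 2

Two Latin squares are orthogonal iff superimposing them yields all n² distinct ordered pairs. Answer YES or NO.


Form the n² = 16 superimposed pairs (L1[i][j], L2[i][j]), row by row (rows and columns indexed from 0):
row 0: (3,0) (1,2) (2,1) (0,3)
row 1: (1,2) (3,0) (0,3) (2,1)
row 2: (0,3) (2,1) (1,2) (3,0)
row 3: (2,1) (0,3) (3,0) (1,2)
Orthogonality requires all 16 pairs distinct.
But the pair (1,2) repeats: cell (0,1) has L1 = 1, L2 = 2, and cell (1,0) has L1 = 1, L2 = 2.
A repeated pair means some other pair never occurs (only 4 distinct pairs out of 16), so the squares are not orthogonal.
Conclusion: NO.

NO


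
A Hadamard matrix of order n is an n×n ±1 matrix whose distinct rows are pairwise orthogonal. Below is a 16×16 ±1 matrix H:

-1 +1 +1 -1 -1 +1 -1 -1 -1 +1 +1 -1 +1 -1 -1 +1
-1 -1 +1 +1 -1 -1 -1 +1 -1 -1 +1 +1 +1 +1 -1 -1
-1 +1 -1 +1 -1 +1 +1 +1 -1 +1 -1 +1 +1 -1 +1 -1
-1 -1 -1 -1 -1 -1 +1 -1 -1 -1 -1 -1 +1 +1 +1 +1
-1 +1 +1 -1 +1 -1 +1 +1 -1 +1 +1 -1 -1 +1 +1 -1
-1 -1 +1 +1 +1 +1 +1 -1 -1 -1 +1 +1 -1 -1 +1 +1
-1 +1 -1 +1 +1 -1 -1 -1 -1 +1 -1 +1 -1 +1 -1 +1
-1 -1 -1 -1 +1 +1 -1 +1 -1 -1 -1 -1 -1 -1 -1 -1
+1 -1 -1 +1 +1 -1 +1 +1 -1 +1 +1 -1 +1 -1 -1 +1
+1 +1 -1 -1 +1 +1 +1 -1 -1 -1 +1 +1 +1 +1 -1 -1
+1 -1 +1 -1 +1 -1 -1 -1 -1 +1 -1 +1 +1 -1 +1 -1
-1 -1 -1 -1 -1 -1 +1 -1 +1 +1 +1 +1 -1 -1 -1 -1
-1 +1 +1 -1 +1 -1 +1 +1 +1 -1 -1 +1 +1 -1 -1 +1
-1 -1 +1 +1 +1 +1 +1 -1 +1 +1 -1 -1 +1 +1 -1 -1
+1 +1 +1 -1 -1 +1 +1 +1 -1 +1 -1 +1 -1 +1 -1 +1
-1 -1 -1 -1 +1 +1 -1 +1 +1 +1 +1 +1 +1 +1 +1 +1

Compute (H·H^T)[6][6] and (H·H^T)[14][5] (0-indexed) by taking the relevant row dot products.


Row 5 of H: [-1, -1, 1, 1, 1, 1, 1, -1, -1, -1, 1, 1, -1, -1, 1, 1].
Row 6 of H: [-1, 1, -1, 1, 1, -1, -1, -1, -1, 1, -1, 1, -1, 1, -1, 1].
Row 14 of H: [1, 1, 1, -1, -1, 1, 1, 1, -1, 1, -1, 1, -1, 1, -1, 1].
(H·H^T)[6][6] = Σ_j H[6][j]·H[6][j] = (-1)² + (1)² + (-1)² + (1)² + (1)² + (-1)² + (-1)² + (-1)² + (-1)² + (1)² + (-1)² + (1)² + (-1)² + (1)² + (-1)² + (1)² = 1 + 1 + 1 + 1 + 1 + 1 + 1 + 1 + 1 + 1 + 1 + 1 + 1 + 1 + 1 + 1 = 16.
(H·H^T)[14][5] = Σ_j H[14][j]·H[5][j] = (1)·(-1) + (1)·(-1) + (1)·(1) + (-1)·(1) + (-1)·(1) + (1)·(1) + (1)·(1) + (1)·(-1) + (-1)·(-1) + (1)·(-1) + (-1)·(1) + (1)·(1) + (-1)·(-1) + (1)·(-1) + (-1)·(1) + (1)·(1) = -1 + -1 + 1 + -1 + -1 + 1 + 1 + -1 + 1 + -1 + -1 + 1 + 1 + -1 + -1 + 1 = -2.
Rows 14 and 5 are not orthogonal (dot product = -2 ≠ 0), so H is not a Hadamard matrix.

(6,6) entry = 16; (14,5) entry = -2.


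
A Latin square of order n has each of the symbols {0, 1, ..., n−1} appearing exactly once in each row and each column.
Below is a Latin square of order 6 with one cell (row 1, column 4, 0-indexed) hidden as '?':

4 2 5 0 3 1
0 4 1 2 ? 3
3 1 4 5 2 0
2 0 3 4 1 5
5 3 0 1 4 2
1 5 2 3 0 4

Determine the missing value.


Row 1 contains symbols [0, 1, 2, 3, 4] — missing [5].
Column 4 contains symbols [0, 1, 2, 3, 4] — missing [5].
The missing symbol must appear in both missing sets; intersection = [5].
Therefore the hidden value is 5.

Missing value = 5.


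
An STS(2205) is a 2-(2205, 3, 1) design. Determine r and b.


An STS(v) is a 2-(v, 3, 1) BIBD: block size k = 3, λ = 1.
Replication: r(k − 1) = λ(v − 1) ⇒ r·2 = 2205 − 1 = 2204 ⇒ r = 1102.
Block count: b = v(v − 1)/6 = 2205·2204/6 = 4859820/6 = 809970.

r = 1102, b = 809970.


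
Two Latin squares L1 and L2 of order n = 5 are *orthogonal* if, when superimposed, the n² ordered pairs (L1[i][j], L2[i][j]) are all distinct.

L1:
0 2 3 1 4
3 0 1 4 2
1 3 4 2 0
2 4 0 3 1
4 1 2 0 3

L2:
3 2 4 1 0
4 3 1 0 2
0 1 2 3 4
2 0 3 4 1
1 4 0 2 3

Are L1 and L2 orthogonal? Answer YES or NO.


Form the n² = 25 superimposed pairs (L1[i][j], L2[i][j]), row by row (rows and columns indexed from 0):
row 0: (0,3) (2,2) (3,4) (1,1) (4,0)
row 1: (3,4) (0,3) (1,1) (4,0) (2,2)
row 2: (1,0) (3,1) (4,2) (2,3) (0,4)
row 3: (2,2) (4,0) (0,3) (3,4) (1,1)
row 4: (4,1) (1,4) (2,0) (0,2) (3,3)
Orthogonality requires all 25 pairs distinct.
But the pair (3,4) repeats: cell (0,2) has L1 = 3, L2 = 4, and cell (1,0) has L1 = 3, L2 = 4.
A repeated pair means some other pair never occurs (only 15 distinct pairs out of 25), so the squares are not orthogonal.
Conclusion: NO.

NO


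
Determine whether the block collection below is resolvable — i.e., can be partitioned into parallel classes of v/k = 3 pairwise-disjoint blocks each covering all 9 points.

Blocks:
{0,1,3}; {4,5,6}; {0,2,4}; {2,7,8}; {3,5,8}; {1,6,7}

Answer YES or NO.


v = 9, block size k = 3, number of blocks = 6.
For resolvability, blocks must partition into parallel classes of size v/k = 3.
Total blocks must therefore be a multiple of 3: 6 = 3·2 + 0 ⇒ divisible ✓.
Greedy packing gives 2 candidate class(es). Each should be a full parallel class (size 3, covers all 9 points).
  Class 1 (3 blocks): {0,1,3}; {4,5,6}; {2,7,8}. Points covered: [0, 1, 2, 3, 4, 5, 6, 7, 8].
  Class 2 (3 blocks): {0,2,4}; {3,5,8}; {1,6,7}. Points covered: [0, 1, 2, 3, 4, 5, 6, 7, 8].
All classes full (size 3)? YES. All classes cover every point? YES.
Resolvable? YES.

YES


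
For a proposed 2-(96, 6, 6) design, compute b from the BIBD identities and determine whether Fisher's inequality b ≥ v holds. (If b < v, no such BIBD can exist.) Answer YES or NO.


r = λ(v − 1)/(k − 1) = 6·95/5 = 114.
b = vr/k = 96·114/6 = 1824.
Fisher's inequality: b ≥ v ⇔ 1824 ≥ 96? YES.

YES


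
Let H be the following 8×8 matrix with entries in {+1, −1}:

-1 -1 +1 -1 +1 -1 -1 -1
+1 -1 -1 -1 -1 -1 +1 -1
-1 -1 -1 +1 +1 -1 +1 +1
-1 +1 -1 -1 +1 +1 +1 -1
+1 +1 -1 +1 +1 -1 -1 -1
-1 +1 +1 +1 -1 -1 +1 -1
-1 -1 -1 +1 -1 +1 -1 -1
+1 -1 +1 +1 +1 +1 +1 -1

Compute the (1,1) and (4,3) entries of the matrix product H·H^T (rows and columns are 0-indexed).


Row 1 of H: [1, -1, -1, -1, -1, -1, 1, -1].
Row 3 of H: [-1, 1, -1, -1, 1, 1, 1, -1].
Row 4 of H: [1, 1, -1, 1, 1, -1, -1, -1].
(H·H^T)[1][1] = Σ_j H[1][j]·H[1][j] = (1)² + (-1)² + (-1)² + (-1)² + (-1)² + (-1)² + (1)² + (-1)² = 1 + 1 + 1 + 1 + 1 + 1 + 1 + 1 = 8.
(H·H^T)[4][3] = Σ_j H[4][j]·H[3][j] = (1)·(-1) + (1)·(1) + (-1)·(-1) + (1)·(-1) + (1)·(1) + (-1)·(1) + (-1)·(1) + (-1)·(-1) = -1 + 1 + 1 + -1 + 1 + -1 + -1 + 1 = 0.
So rows 4 and 3 are orthogonal; the diagonal entry equals n = 8.

(1,1) entry = 8; (4,3) entry = 0.


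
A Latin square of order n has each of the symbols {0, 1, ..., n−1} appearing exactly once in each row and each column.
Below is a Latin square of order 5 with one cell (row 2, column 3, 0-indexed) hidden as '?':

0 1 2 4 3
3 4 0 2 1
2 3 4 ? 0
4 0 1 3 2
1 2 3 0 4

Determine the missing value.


Row 2 contains symbols [0, 2, 3, 4] — missing [1].
Column 3 contains symbols [0, 2, 3, 4] — missing [1].
The missing symbol must appear in both missing sets; intersection = [1].
Therefore the hidden value is 1.

Missing value = 1.


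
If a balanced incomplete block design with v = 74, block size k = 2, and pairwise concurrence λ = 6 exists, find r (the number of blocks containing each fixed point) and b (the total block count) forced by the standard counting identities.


Any 2-(v, k, λ) BIBD satisfies two necessary conditions:
  (i)  Each point sits in r blocks, and counting incidences through any fixed point gives r(k − 1) = λ(v − 1), so r = λ(v − 1)/(k − 1).
  (ii) Total incidences bk = vr, so b = vr/k.
Step 1: r = λ(v − 1)/(k − 1) = 6·(74 − 1)/(2 − 1) = 6·73/1 = 438/1 = 438.
Step 2: b = vr/k = 74·438/2 = 32412/2 = 16206.
Check integrality: r = 438 ∈ Z ✓, b = 16206 ∈ Z ✓.
(These identities are necessary conditions: they determine r and b for any design with these parameters, but do not by themselves prove that one exists.)

r = 438, b = 16206.


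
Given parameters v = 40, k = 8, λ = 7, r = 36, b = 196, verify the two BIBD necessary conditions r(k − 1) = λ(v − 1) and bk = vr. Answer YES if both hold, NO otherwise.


Condition (i): r(k − 1) = 36·7 = 252; λ(v − 1) = 7·39 = 273. Match? NO.
Condition (ii): bk = 196·8 = 1568; vr = 40·36 = 1440. Match? NO.
Both conditions hold? NO.

NO


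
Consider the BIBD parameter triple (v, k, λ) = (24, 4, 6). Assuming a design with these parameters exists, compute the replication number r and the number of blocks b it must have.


Any 2-(v, k, λ) BIBD satisfies two necessary conditions:
  (i)  Each point sits in r blocks, and counting incidences through any fixed point gives r(k − 1) = λ(v − 1), so r = λ(v − 1)/(k − 1).
  (ii) Total incidences bk = vr, so b = vr/k.
Step 1: r = λ(v − 1)/(k − 1) = 6·(24 − 1)/(4 − 1) = 6·23/3 = 138/3 = 46.
Step 2: b = vr/k = 24·46/4 = 1104/4 = 276.
Check integrality: r = 46 ∈ Z ✓, b = 276 ∈ Z ✓.
(These identities are necessary conditions: they determine r and b for any design with these parameters, but do not by themselves prove that one exists.)

r = 46, b = 276.


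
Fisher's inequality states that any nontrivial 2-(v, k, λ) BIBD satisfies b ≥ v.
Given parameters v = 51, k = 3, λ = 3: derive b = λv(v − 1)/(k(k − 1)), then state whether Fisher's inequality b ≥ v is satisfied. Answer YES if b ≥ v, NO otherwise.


b = λv(v − 1)/(k(k − 1)) = 3·51·50/(3·2) = 7650/6 = 1275.
Compare with v = 51: b ≥ v, so Fisher's inequality holds.

YES


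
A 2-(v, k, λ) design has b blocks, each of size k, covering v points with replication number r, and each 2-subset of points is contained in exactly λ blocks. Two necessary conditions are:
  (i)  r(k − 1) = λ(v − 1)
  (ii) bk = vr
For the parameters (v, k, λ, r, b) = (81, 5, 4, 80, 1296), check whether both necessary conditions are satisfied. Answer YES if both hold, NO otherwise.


Condition (i): r(k − 1) = 80·4 = 320; λ(v − 1) = 4·80 = 320. Match? YES.
Condition (ii): bk = 1296·5 = 6480; vr = 81·80 = 6480. Match? YES.
Both conditions hold? YES.

YES


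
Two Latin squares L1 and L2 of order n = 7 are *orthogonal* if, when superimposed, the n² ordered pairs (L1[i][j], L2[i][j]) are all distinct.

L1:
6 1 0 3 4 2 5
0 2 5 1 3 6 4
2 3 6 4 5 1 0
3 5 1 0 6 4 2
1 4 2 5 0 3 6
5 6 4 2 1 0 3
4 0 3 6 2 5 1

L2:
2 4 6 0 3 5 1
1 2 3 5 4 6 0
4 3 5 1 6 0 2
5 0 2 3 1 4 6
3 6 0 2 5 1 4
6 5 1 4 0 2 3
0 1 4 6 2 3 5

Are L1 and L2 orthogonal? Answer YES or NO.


Form the n² = 49 superimposed pairs (L1[i][j], L2[i][j]), row by row (rows and columns indexed from 0):
row 0: (6,2) (1,4) (0,6) (3,0) (4,3) (2,5) (5,1)
row 1: (0,1) (2,2) (5,3) (1,5) (3,4) (6,6) (4,0)
row 2: (2,4) (3,3) (6,5) (4,1) (5,6) (1,0) (0,2)
row 3: (3,5) (5,0) (1,2) (0,3) (6,1) (4,4) (2,6)
row 4: (1,3) (4,6) (2,0) (5,2) (0,5) (3,1) (6,4)
row 5: (5,6) (6,5) (4,1) (2,4) (1,0) (0,2) (3,3)
row 6: (4,0) (0,1) (3,4) (6,6) (2,2) (5,3) (1,5)
Orthogonality requires all 49 pairs distinct.
But the pair (5,6) repeats: cell (2,4) has L1 = 5, L2 = 6, and cell (5,0) has L1 = 5, L2 = 6.
A repeated pair means some other pair never occurs (only 35 distinct pairs out of 49), so the squares are not orthogonal.
Conclusion: NO.

NO


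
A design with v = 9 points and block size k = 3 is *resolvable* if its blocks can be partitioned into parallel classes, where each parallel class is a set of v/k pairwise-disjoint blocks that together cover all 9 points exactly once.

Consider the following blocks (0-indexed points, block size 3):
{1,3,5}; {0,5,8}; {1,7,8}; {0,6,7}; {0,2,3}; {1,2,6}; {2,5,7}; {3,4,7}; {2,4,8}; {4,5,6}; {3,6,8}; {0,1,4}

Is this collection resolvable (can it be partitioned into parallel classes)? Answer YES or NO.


v = 9, block size k = 3, number of blocks = 12.
For resolvability, blocks must partition into parallel classes of size v/k = 3.
Total blocks must therefore be a multiple of 3: 12 = 3·4 + 0 ⇒ divisible ✓.
Greedy packing gives 4 candidate class(es). Each should be a full parallel class (size 3, covers all 9 points).
  Class 1 (3 blocks): {1,3,5}; {0,6,7}; {2,4,8}. Points covered: [0, 1, 2, 3, 4, 5, 6, 7, 8].
  Class 2 (3 blocks): {0,5,8}; {1,2,6}; {3,4,7}. Points covered: [0, 1, 2, 3, 4, 5, 6, 7, 8].
  Class 3 (3 blocks): {1,7,8}; {0,2,3}; {4,5,6}. Points covered: [0, 1, 2, 3, 4, 5, 6, 7, 8].
  Class 4 (3 blocks): {2,5,7}; {3,6,8}; {0,1,4}. Points covered: [0, 1, 2, 3, 4, 5, 6, 7, 8].
All classes full (size 3)? YES. All classes cover every point? YES.
Resolvable? YES.

YES


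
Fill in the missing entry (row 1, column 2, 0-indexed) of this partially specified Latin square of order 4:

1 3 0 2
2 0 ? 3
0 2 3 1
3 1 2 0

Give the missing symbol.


Row 1 contains symbols [0, 2, 3] — missing [1].
Column 2 contains symbols [0, 2, 3] — missing [1].
The missing symbol must appear in both missing sets; intersection = [1].
Therefore the hidden value is 1.

Missing value = 1.


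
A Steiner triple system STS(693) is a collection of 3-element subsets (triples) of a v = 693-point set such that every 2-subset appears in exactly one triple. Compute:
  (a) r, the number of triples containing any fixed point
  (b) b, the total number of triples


An STS(v) is a 2-(v, 3, 1) BIBD: block size k = 3, λ = 1.
Replication: r(k − 1) = λ(v − 1) ⇒ r·2 = 693 − 1 = 692 ⇒ r = 346.
Block count: bk = vr ⇒ b·3 = 693·346 = 239778 ⇒ b = 79926.
(Check via b = v(v − 1)/6 = 693·692/6 = 479556/6 = 79926.)

r = 346, b = 79926.


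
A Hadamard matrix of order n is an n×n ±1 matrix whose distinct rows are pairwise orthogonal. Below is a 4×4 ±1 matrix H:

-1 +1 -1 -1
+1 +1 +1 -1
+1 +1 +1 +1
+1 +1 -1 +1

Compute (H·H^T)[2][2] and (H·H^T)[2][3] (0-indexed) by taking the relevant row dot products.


Row 2 of H: [1, 1, 1, 1].
Row 3 of H: [1, 1, -1, 1].
(H·H^T)[2][2] = Σ_j H[2][j]·H[2][j] = (1)² + (1)² + (1)² + (1)² = 1 + 1 + 1 + 1 = 4.
(H·H^T)[2][3] = Σ_j H[2][j]·H[3][j] = (1)·(1) + (1)·(1) + (1)·(-1) + (1)·(1) = 1 + 1 + -1 + 1 = 2.
Rows 2 and 3 are not orthogonal (dot product = 2 ≠ 0), so H is not a Hadamard matrix.

(2,2) entry = 4; (2,3) entry = 2.


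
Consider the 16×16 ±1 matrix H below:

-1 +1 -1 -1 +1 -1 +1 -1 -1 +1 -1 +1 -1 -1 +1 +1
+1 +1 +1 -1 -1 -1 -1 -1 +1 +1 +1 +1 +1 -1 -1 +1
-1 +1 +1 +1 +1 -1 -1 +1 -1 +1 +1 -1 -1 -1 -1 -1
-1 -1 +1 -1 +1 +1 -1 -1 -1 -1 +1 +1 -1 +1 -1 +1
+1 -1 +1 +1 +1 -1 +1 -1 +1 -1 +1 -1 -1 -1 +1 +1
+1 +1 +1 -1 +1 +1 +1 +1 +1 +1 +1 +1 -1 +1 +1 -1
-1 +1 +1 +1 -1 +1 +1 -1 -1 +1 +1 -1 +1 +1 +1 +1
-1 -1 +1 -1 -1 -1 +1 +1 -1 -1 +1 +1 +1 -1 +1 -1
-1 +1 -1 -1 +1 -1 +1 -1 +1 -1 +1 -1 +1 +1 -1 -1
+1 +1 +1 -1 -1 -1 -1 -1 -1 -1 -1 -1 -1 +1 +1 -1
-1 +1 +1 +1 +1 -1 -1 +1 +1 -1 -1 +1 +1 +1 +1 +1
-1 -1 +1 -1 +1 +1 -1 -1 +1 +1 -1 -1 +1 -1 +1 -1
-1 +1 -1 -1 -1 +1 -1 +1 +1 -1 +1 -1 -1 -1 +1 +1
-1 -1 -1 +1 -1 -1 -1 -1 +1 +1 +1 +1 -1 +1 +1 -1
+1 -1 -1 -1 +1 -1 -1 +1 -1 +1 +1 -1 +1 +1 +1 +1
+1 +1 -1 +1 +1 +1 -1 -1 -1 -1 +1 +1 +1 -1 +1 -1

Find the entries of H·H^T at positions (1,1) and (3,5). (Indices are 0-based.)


Row 1 of H: [1, 1, 1, -1, -1, -1, -1, -1, 1, 1, 1, 1, 1, -1, -1, 1].
Row 3 of H: [-1, -1, 1, -1, 1, 1, -1, -1, -1, -1, 1, 1, -1, 1, -1, 1].
Row 5 of H: [1, 1, 1, -1, 1, 1, 1, 1, 1, 1, 1, 1, -1, 1, 1, -1].
(H·H^T)[1][1] = Σ_j H[1][j]·H[1][j] = (1)² + (1)² + (1)² + (-1)² + (-1)² + (-1)² + (-1)² + (-1)² + (1)² + (1)² + (1)² + (1)² + (1)² + (-1)² + (-1)² + (1)² = 1 + 1 + 1 + 1 + 1 + 1 + 1 + 1 + 1 + 1 + 1 + 1 + 1 + 1 + 1 + 1 = 16.
(H·H^T)[3][5] = Σ_j H[3][j]·H[5][j] = (-1)·(1) + (-1)·(1) + (1)·(1) + (-1)·(-1) + (1)·(1) + (1)·(1) + (-1)·(1) + (-1)·(1) + (-1)·(1) + (-1)·(1) + (1)·(1) + (1)·(1) + (-1)·(-1) + (1)·(1) + (-1)·(1) + (1)·(-1) = -1 + -1 + 1 + 1 + 1 + 1 + -1 + -1 + -1 + -1 + 1 + 1 + 1 + 1 + -1 + -1 = 0.
So rows 3 and 5 are orthogonal; the diagonal entry equals n = 16.

(1,1) entry = 16; (3,5) entry = 0.
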